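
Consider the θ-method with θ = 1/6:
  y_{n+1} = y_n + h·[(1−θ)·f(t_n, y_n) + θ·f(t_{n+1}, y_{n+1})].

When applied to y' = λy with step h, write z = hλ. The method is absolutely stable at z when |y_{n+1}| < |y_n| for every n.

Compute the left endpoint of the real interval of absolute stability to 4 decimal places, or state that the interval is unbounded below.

left endpoint -3.0000.

On y'=λy, z=hλ:
  y_{n+1} = y_n + z·[5/6·y_n + 1/6·y_{n+1}] ⇒ (1 − 1/6z)y_{n+1} = (1 + 5/6z)y_n
  so R(z) = (1 + 5/6z)/(1 − 1/6z).

Boundary: |R(x)|=1, x<0.
x=-0.42: |R|=0.6075
R=−1: 1+5/6x = −1+1/6x ⇒ -2/3x=2 ⇒ x=2/(-2/3)=-3.0000
Confirm numerically:
  x=-2.537: |R|=0.78306 <1
  x=-2.375: |R|=0.70149 <1
  x=-1.320: |R|=0.08197 <1
  x=-1.294: |R|=0.06444 <1
  x=-3.582: |R|=1.24296 >1
  x=-3.577: |R|=1.24099 >1
  x=-3.344: |R|=1.14726 >1
Interval (-3.0000, 0).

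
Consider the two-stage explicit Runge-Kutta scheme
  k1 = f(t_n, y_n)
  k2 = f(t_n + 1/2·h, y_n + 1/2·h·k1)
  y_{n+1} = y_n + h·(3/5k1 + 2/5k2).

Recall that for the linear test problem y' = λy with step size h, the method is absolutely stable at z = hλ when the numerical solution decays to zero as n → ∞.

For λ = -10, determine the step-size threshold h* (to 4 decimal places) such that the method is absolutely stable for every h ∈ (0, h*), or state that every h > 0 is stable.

(-5.0000,0); λ=-10 ⇒ h* = (5)/10 = 0.5000.

Set f=λy, z=hλ:
  k1=λy_n ⇒ h·k1=z·y_n;  k2=λ(1+1/2z)y_n ⇒ h·k2=z(1+1/2z)y_n
  y_{n+1}/y_n = 1 + 3/5z + 2/5z(1+1/2z) = 1 + z + 1/5z²
  so R(z) = 1 + z + 1/5z².

Need |R(x)|<1, x<0.
x=-1.51: |R|=0.0540
R=1: x+1/5x²=0 ⇒ x=−5=-5.0000; min R=1−1/(4·1/5)=-0.2500>−1
Confirm numerically:
  x=-3.812: |R|=0.09427 <1
  x=-3.753: |R|=0.06400 <1
  x=-2.462: |R|=0.24971 <1
  x=-5.529: |R|=1.58497 >1
  x=-5.232: |R|=1.24276 >1
Stable set (-5.0000, 0).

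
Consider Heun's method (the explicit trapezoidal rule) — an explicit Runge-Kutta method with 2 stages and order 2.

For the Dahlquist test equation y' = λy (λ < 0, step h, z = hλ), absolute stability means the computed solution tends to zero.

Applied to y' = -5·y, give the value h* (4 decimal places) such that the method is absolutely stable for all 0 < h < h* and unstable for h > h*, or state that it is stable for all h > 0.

Test eqn y'=λy, z=hλ:
  order 2, 2-stage ⇒ R(z)=1+z+z^2/2
  (e.g. R(-1.51)=0.63005, |R|=0.63005)

Find x<0 with |R(x)|<1.
x=-1.51: |R|=0.6300
|R(-1.21)|=0.5221 |R(-1.13)|=0.5085 |R(-1.1)|=0.5050
Bisect:
  x_lo=-2.4422 |R|=1.5399  x_hi=-0.2663 |R|=0.7691
  mid=-1.35425 |R|=0.56275 →hi
  mid=-1.89821 |R|=0.90339 →hi
  mid=-2.17019 |R|=1.18467 →lo
  mid=-2.03420 |R|=1.03478 →lo
  mid=-1.96620 |R|=0.96677 →hi
  mid=-2.00020 |R|=1.00020 →lo
  mid=-1.98320 |R|=0.98334 →hi
  mid=-1.99170 |R|=0.99174 →hi
  ...
  [-2.00007,-1.99994] ⇒ x*=-2.0000
Interval (-2.0000, 0).

(-2.0000,0); λ=-5 ⇒ h* = 0.4000.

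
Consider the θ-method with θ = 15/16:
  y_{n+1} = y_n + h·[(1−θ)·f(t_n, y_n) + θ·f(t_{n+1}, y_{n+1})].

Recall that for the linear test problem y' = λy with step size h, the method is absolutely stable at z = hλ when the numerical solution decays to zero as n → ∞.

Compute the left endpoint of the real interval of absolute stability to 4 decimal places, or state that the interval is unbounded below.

unbounded; (−∞, 0).

On y'=λy, z=hλ:
  y_{n+1} = y_n + z·[1/16·y_n + 15/16·y_{n+1}] ⇒ (1 − 15/16z)y_{n+1} = (1 + 1/16z)y_n
  R(z) = (1 + 1/16z)/(1 − 15/16z).

Solve |R(x)|<1 on ℝ⁻.
x=-1.21: |R|=0.4331
x=-2: |R|=0.3043
x=-10: |R|=0.0361
x=-100: |R|=0.0554
θ=15/16≥1/2 ⇒ |1+1/16x|<|1−15/16x| ∀x<0 ⇒ unbounded interval.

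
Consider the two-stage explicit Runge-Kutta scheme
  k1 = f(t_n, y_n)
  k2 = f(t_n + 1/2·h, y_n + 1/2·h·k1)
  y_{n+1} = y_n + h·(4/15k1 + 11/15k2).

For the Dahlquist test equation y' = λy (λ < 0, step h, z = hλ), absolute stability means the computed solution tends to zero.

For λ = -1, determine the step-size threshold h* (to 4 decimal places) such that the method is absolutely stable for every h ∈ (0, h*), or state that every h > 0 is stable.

On y'=λy, z=hλ:
  k1=λy_n ⇒ h·k1=z·y_n;  k2=λ(1+1/2z)y_n ⇒ h·k2=z(1+1/2z)y_n
  y_{n+1}/y_n = 1 + 4/15z + 11/15z(1+1/2z) = 1 + z + 11/30z²
  ⇒ R(z) = 1 + z + 11/30z².

Find x<0 with |R(x)|<1.
x=-0.59: |R|=0.5376
R=1: x+11/30x²=0 ⇒ x=−30/11=-2.7273; min R=1−1/(4·11/30)=0.3182>−1
Confirm numerically:
  x=-2.427: |R|=0.73279 <1
  x=-2.208: |R|=0.57960 <1
  x=-2.205: |R|=0.57774 <1
  x=-1.444: |R|=0.32055 <1
  x=-3.139: |R|=1.47388 >1
  x=-3.090: |R|=1.41097 >1
Stable set (-2.7273, 0).

(-2.7273,0); λ=-1 ⇒ h* = (30/11)/1 = 2.7273.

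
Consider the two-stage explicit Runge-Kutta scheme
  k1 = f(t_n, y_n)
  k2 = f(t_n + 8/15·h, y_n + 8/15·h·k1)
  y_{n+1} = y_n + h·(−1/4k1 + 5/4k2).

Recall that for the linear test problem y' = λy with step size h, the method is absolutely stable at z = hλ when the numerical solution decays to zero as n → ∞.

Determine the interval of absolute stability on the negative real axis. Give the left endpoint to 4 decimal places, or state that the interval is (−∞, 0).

Set f=λy, z=hλ:
  k1=λy_n ⇒ h·k1=z·y_n;  k2=λ(1+8/15z)y_n ⇒ h·k2=z(1+8/15z)y_n
  y_{n+1}/y_n = 1 − 1/4z + 5/4z(1+8/15z) = 1 + z + 2/3z²
  R(z) = 1 + z + 2/3z².

Solve |R(x)|<1 on ℝ⁻.
x=-1.77: |R|=1.3186
R=1: x+2/3x²=0 ⇒ x=−3/2=-1.5000; min R=1−1/(4·2/3)=0.6250>−1
Confirm numerically:
  x=-1.322: |R|=0.84312 <1
  x=-1.276: |R|=0.80945 <1
  x=-1.035: |R|=0.67915 <1
  x=-1.727: |R|=1.26135 >1
  x=-1.663: |R|=1.18071 >1
  x=-1.579: |R|=1.08316 >1
Interval (-1.5000, 0).

(-1.5000, 0).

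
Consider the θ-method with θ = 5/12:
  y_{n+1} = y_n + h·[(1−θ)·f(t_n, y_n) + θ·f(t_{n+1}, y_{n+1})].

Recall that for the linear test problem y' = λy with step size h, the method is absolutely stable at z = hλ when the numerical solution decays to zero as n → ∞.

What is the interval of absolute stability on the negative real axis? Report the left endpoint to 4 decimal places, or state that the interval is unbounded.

With y'=λy (z=hλ):
  y_{n+1} = y_n + z·[7/12·y_n + 5/12·y_{n+1}] ⇒ (1 − 5/12z)y_{n+1} = (1 + 7/12z)y_n
  so R(z) = (1 + 7/12z)/(1 − 5/12z).

Find x<0 with |R(x)|<1.
x=-1.71: |R|=0.0015
R=−1: 1+7/12x = −1+5/12x ⇒ -1/6x=2 ⇒ x=2/(-1/6)=-12.0000
Confirm numerically:
  x=-11.403: |R|=0.98270 <1
  x=-7.513: |R|=0.81894 <1
  x=-5.620: |R|=0.68180 <1
  x=-12.191: |R|=1.00524 >1
  x=-12.169: |R|=1.00464 >1
So |R|<1 on (-12.0000, 0).

z∈(-12.0000,0).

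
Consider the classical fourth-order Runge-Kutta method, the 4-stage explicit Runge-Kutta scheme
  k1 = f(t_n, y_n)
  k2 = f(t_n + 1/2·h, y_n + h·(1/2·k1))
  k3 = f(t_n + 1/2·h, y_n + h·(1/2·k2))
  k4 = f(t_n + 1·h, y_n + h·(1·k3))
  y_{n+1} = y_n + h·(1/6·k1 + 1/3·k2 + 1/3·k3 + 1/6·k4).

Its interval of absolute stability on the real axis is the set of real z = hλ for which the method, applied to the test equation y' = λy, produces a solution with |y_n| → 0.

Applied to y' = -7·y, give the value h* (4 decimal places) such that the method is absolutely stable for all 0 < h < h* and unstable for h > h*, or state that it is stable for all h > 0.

On y'=λy, z=hλ:
  order 4, 4-stage ⇒ R(z)=1+z+z^2/2+z^3/6+z^4/24
  (e.g. R(-1.31)=0.29608, |R|=0.29608)

Find x<0 with |R(x)|<1.
x=-1.31: |R|=0.2961
|R(-2.96)|=1.2970 |R(-2.15)|=0.3952 |R(-2.02)|=0.3402
Bisect:
  x_lo=-3.6286 |R|=3.2153  x_hi=-0.0748 |R|=0.9279
  mid=-1.85171 |R|=0.29437 →hi
  mid=-2.74014 |R|=0.93403 →hi
  mid=-3.18436 |R|=1.78833 →lo
  mid=-2.96225 |R|=1.30126 →lo
  mid=-2.85119 |R|=1.10399 →lo
  mid=-2.79567 |R|=1.01575 →lo
  mid=-2.76790 |R|=0.97409 →hi
  mid=-2.78178 |R|=0.99472 →hi
  mid=-2.78872 |R|=1.00519 →lo
  ...
  [-2.78547,-2.78525] ⇒ x*=-2.7853
Stable set (-2.7853, 0).

(-2.7853,0); λ=-7 ⇒ h* = 0.3979.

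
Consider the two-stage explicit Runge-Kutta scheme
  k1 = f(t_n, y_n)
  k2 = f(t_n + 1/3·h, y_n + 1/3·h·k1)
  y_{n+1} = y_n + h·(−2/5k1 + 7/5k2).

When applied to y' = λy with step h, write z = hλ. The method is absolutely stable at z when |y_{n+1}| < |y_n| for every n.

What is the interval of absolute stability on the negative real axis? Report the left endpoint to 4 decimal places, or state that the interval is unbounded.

z∈(-2.1429,0).

With y'=λy (z=hλ):
  k1=λy_n ⇒ h·k1=z·y_n;  k2=λ(1+1/3z)y_n ⇒ h·k2=z(1+1/3z)y_n
  y_{n+1}/y_n = 1 − 2/5z + 7/5z(1+1/3z) = 1 + z + 7/15z²
  ⇒ R(z) = 1 + z + 7/15z².

Boundary: |R(x)|=1, x<0.
x=-0.94: |R|=0.4723
R=1: x+7/15x²=0 ⇒ x=−15/7=-2.1429; min R=1−1/(4·7/15)=0.4643>−1
Confirm numerically:
  x=-1.303: |R|=0.48931 <1
  x=-1.110: |R|=0.46498 <1
  x=-1.087: |R|=0.46440 <1
  x=-1.074: |R|=0.46429 <1
  x=-2.571: |R|=1.51369 >1
  x=-2.344: |R|=1.22002 >1
Stable set (-2.1429, 0).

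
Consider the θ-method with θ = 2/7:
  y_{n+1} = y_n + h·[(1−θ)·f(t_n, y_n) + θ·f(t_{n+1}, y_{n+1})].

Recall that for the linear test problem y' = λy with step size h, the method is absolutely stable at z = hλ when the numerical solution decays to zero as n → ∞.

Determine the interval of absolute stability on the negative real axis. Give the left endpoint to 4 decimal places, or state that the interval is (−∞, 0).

z∈(-4.6667,0).

With y'=λy (z=hλ):
  y_{n+1} = y_n + z·[5/7·y_n + 2/7·y_{n+1}] ⇒ (1 − 2/7z)y_{n+1} = (1 + 5/7z)y_n
  Hence R(z) = (1 + 5/7z)/(1 − 2/7z).

Solve |R(x)|<1 on ℝ⁻.
x=-0.65: |R|=0.4518
R=−1: 1+5/7x = −1+2/7x ⇒ -3/7x=2 ⇒ x=2/(-3/7)=-4.6667
Confirm numerically:
  x=-3.526: |R|=0.75648 <1
  x=-2.331: |R|=0.39916 <1
  x=-1.882: |R|=0.22389 <1
  x=-4.935: |R|=1.04772 >1
  x=-4.713: |R|=1.00846 >1
Stable set (-4.6667, 0).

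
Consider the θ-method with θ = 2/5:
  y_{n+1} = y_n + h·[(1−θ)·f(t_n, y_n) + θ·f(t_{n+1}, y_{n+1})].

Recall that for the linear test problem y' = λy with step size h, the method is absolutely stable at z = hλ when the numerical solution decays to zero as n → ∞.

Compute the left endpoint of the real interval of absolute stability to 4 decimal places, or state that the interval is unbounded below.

left endpoint -10.0000.

Set f=λy, z=hλ:
  y_{n+1} = y_n + z·[3/5·y_n + 2/5·y_{n+1}] ⇒ (1 − 2/5z)y_{n+1} = (1 + 3/5z)y_n
  Hence R(z) = (1 + 3/5z)/(1 − 2/5z).

Find x<0 with |R(x)|<1.
x=-1.27: |R|=0.1578
R=−1: 1+3/5x = −1+2/5x ⇒ -1/5x=2 ⇒ x=2/(-1/5)=-10.0000
Confirm numerically:
  x=-9.899: |R|=0.99593 <1
  x=-9.298: |R|=0.97025 <1
  x=-6.891: |R|=0.83447 <1
  x=-5.205: |R|=0.68884 <1
  x=-10.484: |R|=1.01864 >1
  x=-10.168: |R|=1.00663 >1
So |R|<1 on (-10.0000, 0).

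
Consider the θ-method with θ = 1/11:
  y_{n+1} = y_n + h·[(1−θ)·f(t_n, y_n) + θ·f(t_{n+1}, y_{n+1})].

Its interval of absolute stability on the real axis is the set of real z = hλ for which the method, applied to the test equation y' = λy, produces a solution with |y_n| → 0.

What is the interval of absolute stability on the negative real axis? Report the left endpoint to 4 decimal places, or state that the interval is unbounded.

z∈(-2.4444,0).

On y'=λy, z=hλ:
  y_{n+1} = y_n + z·[10/11·y_n + 1/11·y_{n+1}] ⇒ (1 − 1/11z)y_{n+1} = (1 + 10/11z)y_n
  ⇒ R(z) = (1 + 10/11z)/(1 − 1/11z).

Need |R(x)|<1, x<0.
x=-1.24: |R|=0.1144
R=−1: 1+10/11x = −1+1/11x ⇒ -9/11x=2 ⇒ x=2/(-9/11)=-2.4444
Confirm numerically:
  x=-1.588: |R|=0.38767 <1
  x=-1.369: |R|=0.21748 <1
  x=-1.200: |R|=0.08197 <1
  x=-1.085: |R|=0.01241 <1
  x=-2.782: |R|=1.22043 >1
  x=-2.658: |R|=1.14072 >1
  x=-2.504: |R|=1.03969 >1
Interval (-2.4444, 0).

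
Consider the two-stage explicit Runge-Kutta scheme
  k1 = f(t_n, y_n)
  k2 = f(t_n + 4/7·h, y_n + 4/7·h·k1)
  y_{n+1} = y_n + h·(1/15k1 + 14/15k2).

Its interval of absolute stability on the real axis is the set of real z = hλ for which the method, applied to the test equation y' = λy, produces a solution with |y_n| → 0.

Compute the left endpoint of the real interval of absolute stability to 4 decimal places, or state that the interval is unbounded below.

z* = -1.8750.

Set f=λy, z=hλ:
  k1=λy_n ⇒ h·k1=z·y_n;  k2=λ(1+4/7z)y_n ⇒ h·k2=z(1+4/7z)y_n
  y_{n+1}/y_n = 1 + 1/15z + 14/15z(1+4/7z) = 1 + z + 8/15z²
  so R(z) = 1 + z + 8/15z².

Solve |R(x)|<1 on ℝ⁻.
x=-1.21: |R|=0.5709
R=1: x+8/15x²=0 ⇒ x=−15/8=-1.8750; min R=1−1/(4·8/15)=0.5312>−1
Confirm numerically:
  x=-1.722: |R|=0.85948 <1
  x=-1.677: |R|=0.82291 <1
  x=-1.598: |R|=0.76392 <1
  x=-2.084: |R|=1.23230 >1
  x=-2.051: |R|=1.19252 >1
So |R|<1 on (-1.8750, 0).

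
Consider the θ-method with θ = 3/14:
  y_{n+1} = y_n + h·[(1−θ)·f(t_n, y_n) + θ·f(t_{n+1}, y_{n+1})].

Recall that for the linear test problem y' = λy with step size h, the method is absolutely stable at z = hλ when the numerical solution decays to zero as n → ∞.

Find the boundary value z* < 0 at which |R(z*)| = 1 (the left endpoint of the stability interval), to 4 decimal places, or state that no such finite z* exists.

left endpoint -3.5000.

On y'=λy, z=hλ:
  y_{n+1} = y_n + z·[11/14·y_n + 3/14·y_{n+1}] ⇒ (1 − 3/14z)y_{n+1} = (1 + 11/14z)y_n
  ⇒ R(z) = (1 + 11/14z)/(1 − 3/14z).

Solve |R(x)|<1 on ℝ⁻.
x=-1.08: |R|=0.1230
R=−1: 1+11/14x = −1+3/14x ⇒ -4/7x=2 ⇒ x=2/(-4/7)=-3.5000
Confirm numerically:
  x=-3.474: |R|=0.99148 <1
  x=-3.253: |R|=0.91683 <1
  x=-2.758: |R|=0.73350 <1
  x=-2.382: |R|=0.57704 <1
  x=-3.895: |R|=1.12303 >1
  x=-3.692: |R|=1.06125 >1
  x=-3.561: |R|=1.01977 >1
Stable set (-3.5000, 0).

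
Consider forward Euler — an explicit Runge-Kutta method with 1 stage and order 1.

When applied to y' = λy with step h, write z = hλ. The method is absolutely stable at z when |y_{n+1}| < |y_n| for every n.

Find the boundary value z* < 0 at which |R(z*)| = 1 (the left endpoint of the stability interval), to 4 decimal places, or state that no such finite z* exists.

Set f=λy, z=hλ:
  order 1, 1-stage ⇒ R(z)=1+z
  (e.g. R(-1.51)=-0.51000, |R|=0.51000)

Need |R(x)|<1, x<0.
x=-1.51: |R|=0.5100
|R(-1.3)|=0.3000 |R(-1.28)|=0.2800 |R(-1.25)|=0.2500
Bisect:
  x_lo=-2.4248 |R|=1.4248  x_hi=-0.2827 |R|=0.7173
  mid=-1.35376 |R|=0.35376 →hi
  mid=-1.88929 |R|=0.88929 →hi
  mid=-2.15706 |R|=1.15706 →lo
  mid=-2.02317 |R|=1.02317 →lo
  mid=-1.95623 |R|=0.95623 →hi
  mid=-1.98970 |R|=0.98970 →hi
  mid=-2.00644 |R|=1.00644 →lo
  mid=-1.99807 |R|=0.99807 →hi
  mid=-2.00225 |R|=1.00225 →lo
  mid=-2.00016 |R|=1.00016 →lo
  ...
  [-2.00003,-1.99990] ⇒ x*=-2.0000
Stable set (-2.0000, 0).

left endpoint -2.0000.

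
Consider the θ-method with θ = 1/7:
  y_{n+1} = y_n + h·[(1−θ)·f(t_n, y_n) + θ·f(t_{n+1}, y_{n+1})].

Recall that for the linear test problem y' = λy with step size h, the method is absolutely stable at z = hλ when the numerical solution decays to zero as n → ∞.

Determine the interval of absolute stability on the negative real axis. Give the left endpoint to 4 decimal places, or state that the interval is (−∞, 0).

On y'=λy, z=hλ:
  y_{n+1} = y_n + z·[6/7·y_n + 1/7·y_{n+1}] ⇒ (1 − 1/7z)y_{n+1} = (1 + 6/7z)y_n
  ⇒ R(z) = (1 + 6/7z)/(1 − 1/7z).

Boundary: |R(x)|=1, x<0.
x=-1.13: |R|=0.0271
R=−1: 1+6/7x = −1+1/7x ⇒ -5/7x=2 ⇒ x=2/(-5/7)=-2.8000
Confirm numerically:
  x=-2.406: |R|=0.79056 <1
  x=-2.236: |R|=0.69467 <1
  x=-1.545: |R|=0.26565 <1
  x=-3.366: |R|=1.27301 >1
  x=-3.243: |R|=1.21625 >1
  x=-2.885: |R|=1.04299 >1
Stable set (-2.8000, 0).

(-2.8000, 0).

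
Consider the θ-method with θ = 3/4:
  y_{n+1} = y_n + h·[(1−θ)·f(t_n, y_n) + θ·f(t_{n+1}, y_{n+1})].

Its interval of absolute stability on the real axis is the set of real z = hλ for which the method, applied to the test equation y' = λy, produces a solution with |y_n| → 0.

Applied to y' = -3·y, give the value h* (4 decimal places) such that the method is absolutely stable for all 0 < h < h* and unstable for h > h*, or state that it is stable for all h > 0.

Test eqn y'=λy, z=hλ:
  y_{n+1} = y_n + z·[1/4·y_n + 3/4·y_{n+1}] ⇒ (1 − 3/4z)y_{n+1} = (1 + 1/4z)y_n
  so R(z) = (1 + 1/4z)/(1 − 3/4z).

Boundary: |R(x)|=1, x<0.
x=-0.43: |R|=0.6749
x=-2: |R|=0.2000
x=-10: |R|=0.1765
x=-100: |R|=0.3158
θ=3/4≥1/2 ⇒ |1+1/4x|<|1−3/4x| ∀x<0 ⇒ unbounded interval.

(−∞, 0) — no finite endpoint. Any h>0 works for λ=-3.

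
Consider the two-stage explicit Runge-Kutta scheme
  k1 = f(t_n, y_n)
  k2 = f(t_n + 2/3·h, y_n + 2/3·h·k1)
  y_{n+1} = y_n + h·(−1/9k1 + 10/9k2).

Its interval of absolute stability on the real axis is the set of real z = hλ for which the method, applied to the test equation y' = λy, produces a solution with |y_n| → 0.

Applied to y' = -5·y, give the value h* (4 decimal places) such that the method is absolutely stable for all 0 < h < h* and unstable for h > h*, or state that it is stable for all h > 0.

(-1.3500,0); λ=-5 ⇒ h* = (27/20)/5 = 0.2700.

Set f=λy, z=hλ:
  k1=λy_n ⇒ h·k1=z·y_n;  k2=λ(1+2/3z)y_n ⇒ h·k2=z(1+2/3z)y_n
  y_{n+1}/y_n = 1 − 1/9z + 10/9z(1+2/3z) = 1 + z + 20/27z²
  so R(z) = 1 + z + 20/27z².

Need |R(x)|<1, x<0.
x=-0.57: |R|=0.6707
R=1: x+20/27x²=0 ⇒ x=−27/20=-1.3500; min R=1−1/(4·20/27)=0.6625>−1
Confirm numerically:
  x=-1.019: |R|=0.75016 <1
  x=-0.967: |R|=0.72566 <1
  x=-0.966: |R|=0.72523 <1
  x=-0.586: |R|=0.66837 <1
  x=-1.906: |R|=1.78499 >1
  x=-1.651: |R|=1.36811 >1
  x=-1.435: |R|=1.09035 >1
Interval (-1.3500, 0).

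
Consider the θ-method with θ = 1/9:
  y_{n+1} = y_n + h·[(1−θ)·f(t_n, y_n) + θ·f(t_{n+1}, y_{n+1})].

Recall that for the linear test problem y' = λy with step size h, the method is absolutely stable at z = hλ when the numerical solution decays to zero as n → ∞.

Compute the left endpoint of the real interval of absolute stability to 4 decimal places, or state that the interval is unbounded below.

Set f=λy, z=hλ:
  y_{n+1} = y_n + z·[8/9·y_n + 1/9·y_{n+1}] ⇒ (1 − 1/9z)y_{n+1} = (1 + 8/9z)y_n
  ⇒ R(z) = (1 + 8/9z)/(1 − 1/9z).

Find x<0 with |R(x)|<1.
x=-1.65: |R|=0.3944
R=−1: 1+8/9x = −1+1/9x ⇒ -7/9x=2 ⇒ x=2/(-7/9)=-2.5714
Confirm numerically:
  x=-1.762: |R|=0.47352 <1
  x=-1.527: |R|=0.30550 <1
  x=-1.478: |R|=0.26952 <1
  x=-2.961: |R|=1.22799 >1
  x=-2.827: |R|=1.15126 >1
  x=-2.614: |R|=1.02566 >1
So |R|<1 on (-2.5714, 0).

left endpoint -2.5714.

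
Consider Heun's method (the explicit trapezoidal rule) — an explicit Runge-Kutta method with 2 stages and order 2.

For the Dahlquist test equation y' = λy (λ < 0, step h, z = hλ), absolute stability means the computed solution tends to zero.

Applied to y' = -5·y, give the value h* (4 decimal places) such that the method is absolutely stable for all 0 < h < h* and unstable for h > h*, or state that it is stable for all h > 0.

(-2.0000,0); λ=-5 ⇒ h* = 0.4000.

Set f=λy, z=hλ:
  order 2, 2-stage ⇒ R(z)=1+z+z^2/2
  (e.g. R(-0.76)=0.52880, |R|=0.52880)

Find x<0 with |R(x)|<1.
x=-0.76: |R|=0.5288
|R(-2.08)|=1.0832 |R(-2.02)|=1.0202 |R(-1.74)|=0.7738
Bisect:
  x_lo=-2.6752 |R|=1.9031  x_hi=-0.2360 |R|=0.7919
  mid=-1.45558 |R|=0.60377 →hi
  mid=-2.06537 |R|=1.06751 →lo
  mid=-1.76047 |R|=0.78916 →hi
  mid=-1.91292 |R|=0.91671 →hi
  mid=-1.98915 |R|=0.98921 →hi
  mid=-2.02726 |R|=1.02763 →lo
  mid=-2.00820 |R|=1.00824 →lo
  mid=-1.99867 |R|=0.99868 →hi
  mid=-2.00344 |R|=1.00344 →lo
  ...
  [-2.00001,-1.99987] ⇒ x*=-2.0000
Stable set (-2.0000, 0).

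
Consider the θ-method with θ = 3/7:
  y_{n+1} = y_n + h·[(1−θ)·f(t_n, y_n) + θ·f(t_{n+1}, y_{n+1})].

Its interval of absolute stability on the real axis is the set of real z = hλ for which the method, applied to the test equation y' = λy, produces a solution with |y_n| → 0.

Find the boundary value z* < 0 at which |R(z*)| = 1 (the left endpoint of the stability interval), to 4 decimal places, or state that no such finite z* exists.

Test eqn y'=λy, z=hλ:
  y_{n+1} = y_n + z·[4/7·y_n + 3/7·y_{n+1}] ⇒ (1 − 3/7z)y_{n+1} = (1 + 4/7z)y_n
  so R(z) = (1 + 4/7z)/(1 − 3/7z).

Find x<0 with |R(x)|<1.
x=-1.65: |R|=0.0335
R=−1: 1+4/7x = −1+3/7x ⇒ -1/7x=2 ⇒ x=2/(-1/7)=-14.0000
Confirm numerically:
  x=-10.354: |R|=0.90421 <1
  x=-9.626: |R|=0.87809 <1
  x=-8.875: |R|=0.84758 <1
  x=-6.946: |R|=0.74661 <1
  x=-14.468: |R|=1.00928 >1
  x=-14.445: |R|=1.00884 >1
  x=-14.377: |R|=1.00752 >1
Interval (-14.0000, 0).

left endpoint -14.0000.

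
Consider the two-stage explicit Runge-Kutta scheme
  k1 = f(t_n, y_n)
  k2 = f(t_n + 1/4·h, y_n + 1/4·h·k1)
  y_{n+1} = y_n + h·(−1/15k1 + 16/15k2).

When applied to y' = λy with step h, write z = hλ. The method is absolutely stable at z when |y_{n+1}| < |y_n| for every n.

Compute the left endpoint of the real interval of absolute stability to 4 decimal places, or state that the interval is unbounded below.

With y'=λy (z=hλ):
  k1=λy_n ⇒ h·k1=z·y_n;  k2=λ(1+1/4z)y_n ⇒ h·k2=z(1+1/4z)y_n
  y_{n+1}/y_n = 1 − 1/15z + 16/15z(1+1/4z) = 1 + z + 4/15z²
  so R(z) = 1 + z + 4/15z².

Boundary: |R(x)|=1, x<0.
x=-0.34: |R|=0.6908
R=1: x+4/15x²=0 ⇒ x=−15/4=-3.7500; min R=1−1/(4·4/15)=0.0625>−1
Confirm numerically:
  x=-3.147: |R|=0.49396 <1
  x=-2.836: |R|=0.30877 <1
  x=-1.591: |R|=0.08401 <1
  x=-1.583: |R|=0.08524 <1
  x=-4.292: |R|=1.62034 >1
  x=-4.241: |R|=1.55529 >1
So |R|<1 on (-3.7500, 0).

z* = -3.7500.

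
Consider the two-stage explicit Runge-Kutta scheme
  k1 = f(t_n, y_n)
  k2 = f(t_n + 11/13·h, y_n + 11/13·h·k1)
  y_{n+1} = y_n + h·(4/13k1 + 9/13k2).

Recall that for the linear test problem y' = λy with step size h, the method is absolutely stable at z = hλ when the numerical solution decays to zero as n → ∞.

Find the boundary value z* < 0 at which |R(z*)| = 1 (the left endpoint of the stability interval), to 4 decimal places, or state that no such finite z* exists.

z* = -1.7071.

On y'=λy, z=hλ:
  k1=λy_n ⇒ h·k1=z·y_n;  k2=λ(1+11/13z)y_n ⇒ h·k2=z(1+11/13z)y_n
  y_{n+1}/y_n = 1 + 4/13z + 9/13z(1+11/13z) = 1 + z + 99/169z²
  ⇒ R(z) = 1 + z + 99/169z².

Need |R(x)|<1, x<0.
x=-0.66: |R|=0.5952
R=1: x+99/169x²=0 ⇒ x=−169/99=-1.7071; min R=1−1/(4·99/169)=0.5732>−1
Confirm numerically:
  x=-1.559: |R|=0.86477 <1
  x=-1.024: |R|=0.59025 <1
  x=-0.813: |R|=0.57419 <1
  x=-1.944: |R|=1.26981 >1
  x=-1.773: |R|=1.06848 >1
  x=-1.759: |R|=1.05351 >1
So |R|<1 on (-1.7071, 0).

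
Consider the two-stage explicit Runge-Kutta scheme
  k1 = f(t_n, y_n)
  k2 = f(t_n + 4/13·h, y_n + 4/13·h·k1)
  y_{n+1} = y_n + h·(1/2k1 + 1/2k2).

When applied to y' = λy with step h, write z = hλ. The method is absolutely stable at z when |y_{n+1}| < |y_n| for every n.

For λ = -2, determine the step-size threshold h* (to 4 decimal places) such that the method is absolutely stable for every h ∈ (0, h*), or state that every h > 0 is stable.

(-6.5000,0); λ=-2 ⇒ h* = (13/2)/2 = 3.2500.

Set f=λy, z=hλ:
  k1=λy_n ⇒ h·k1=z·y_n;  k2=λ(1+4/13z)y_n ⇒ h·k2=z(1+4/13z)y_n
  y_{n+1}/y_n = 1 + 1/2z + 1/2z(1+4/13z) = 1 + z + 2/13z²
  ⇒ R(z) = 1 + z + 2/13z².

Need |R(x)|<1, x<0.
x=-1.15: |R|=0.0535
R=1: x+2/13x²=0 ⇒ x=−13/2=-6.5000; min R=1−1/(4·2/13)=-0.6250>−1
Confirm numerically:
  x=-5.915: |R|=0.46765 <1
  x=-4.582: |R|=0.35204 <1
  x=-3.645: |R|=0.60100 <1
  x=-3.155: |R|=0.62361 <1
  x=-7.080: |R|=1.63175 >1
  x=-6.874: |R|=1.39552 >1
  x=-6.792: |R|=1.30512 >1
Interval (-6.5000, 0).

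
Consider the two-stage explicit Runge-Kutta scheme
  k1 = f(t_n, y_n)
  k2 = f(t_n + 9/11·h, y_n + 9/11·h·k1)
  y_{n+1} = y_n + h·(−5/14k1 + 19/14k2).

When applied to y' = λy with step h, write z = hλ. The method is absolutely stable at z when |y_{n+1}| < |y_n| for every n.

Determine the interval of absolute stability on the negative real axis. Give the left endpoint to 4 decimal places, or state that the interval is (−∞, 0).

z∈(-0.9006,0).

On y'=λy, z=hλ:
  k1=λy_n ⇒ h·k1=z·y_n;  k2=λ(1+9/11z)y_n ⇒ h·k2=z(1+9/11z)y_n
  y_{n+1}/y_n = 1 − 5/14z + 19/14z(1+9/11z) = 1 + z + 171/154z²
  Hence R(z) = 1 + z + 171/154z².

Boundary: |R(x)|=1, x<0.
x=-0.76: |R|=0.8814
R=1: x+171/154x²=0 ⇒ x=−154/171=-0.9006; min R=1−1/(4·171/154)=0.7749>−1
Confirm numerically:
  x=-0.833: |R|=0.93749 <1
  x=-0.743: |R|=0.86999 <1
  x=-0.718: |R|=0.85443 <1
  x=-1.411: |R|=1.79970 >1
  x=-1.335: |R|=1.64396 >1
  x=-1.324: |R|=1.62249 >1
Interval (-0.9006, 0).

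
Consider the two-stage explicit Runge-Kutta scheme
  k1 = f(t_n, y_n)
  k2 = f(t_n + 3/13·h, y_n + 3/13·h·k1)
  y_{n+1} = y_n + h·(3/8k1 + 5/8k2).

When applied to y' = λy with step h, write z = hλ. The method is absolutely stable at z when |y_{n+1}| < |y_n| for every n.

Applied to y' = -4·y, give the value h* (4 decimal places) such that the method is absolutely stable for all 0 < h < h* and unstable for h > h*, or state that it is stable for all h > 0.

(-6.9333,0); λ=-4 ⇒ h* = (104/15)/4 = 1.7333.

On y'=λy, z=hλ:
  k1=λy_n ⇒ h·k1=z·y_n;  k2=λ(1+3/13z)y_n ⇒ h·k2=z(1+3/13z)y_n
  y_{n+1}/y_n = 1 + 3/8z + 5/8z(1+3/13z) = 1 + z + 15/104z²
  so R(z) = 1 + z + 15/104z².

Boundary: |R(x)|=1, x<0.
x=-1.25: |R|=0.0246
R=1: x+15/104x²=0 ⇒ x=−104/15=-6.9333; min R=1−1/(4·15/104)=-0.7333>−1
Confirm numerically:
  x=-6.253: |R|=0.38642 <1
  x=-5.339: |R|=0.22771 <1
  x=-4.322: |R|=0.62781 <1
  x=-7.454: |R|=1.55977 >1
  x=-7.395: |R|=1.49241 >1
  x=-7.078: |R|=1.14769 >1
So |R|<1 on (-6.9333, 0).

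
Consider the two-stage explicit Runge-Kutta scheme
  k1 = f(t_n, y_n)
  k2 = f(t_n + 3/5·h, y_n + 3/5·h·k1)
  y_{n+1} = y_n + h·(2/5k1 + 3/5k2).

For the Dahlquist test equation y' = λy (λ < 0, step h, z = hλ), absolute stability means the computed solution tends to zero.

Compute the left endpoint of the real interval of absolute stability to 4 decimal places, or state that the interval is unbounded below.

z* = -2.7778.

Test eqn y'=λy, z=hλ:
  k1=λy_n ⇒ h·k1=z·y_n;  k2=λ(1+3/5z)y_n ⇒ h·k2=z(1+3/5z)y_n
  y_{n+1}/y_n = 1 + 2/5z + 3/5z(1+3/5z) = 1 + z + 9/25z²
  Hence R(z) = 1 + z + 9/25z².

Solve |R(x)|<1 on ℝ⁻.
x=-1.72: |R|=0.3450
R=1: x+9/25x²=0 ⇒ x=−25/9=-2.7778; min R=1−1/(4·9/25)=0.3056>−1
Confirm numerically:
  x=-2.443: |R|=0.70557 <1
  x=-2.409: |R|=0.68018 <1
  x=-1.672: |R|=0.33441 <1
  x=-1.373: |R|=0.30565 <1
  x=-3.353: |R|=1.69434 >1
  x=-3.187: |R|=1.46951 >1
Interval (-2.7778, 0).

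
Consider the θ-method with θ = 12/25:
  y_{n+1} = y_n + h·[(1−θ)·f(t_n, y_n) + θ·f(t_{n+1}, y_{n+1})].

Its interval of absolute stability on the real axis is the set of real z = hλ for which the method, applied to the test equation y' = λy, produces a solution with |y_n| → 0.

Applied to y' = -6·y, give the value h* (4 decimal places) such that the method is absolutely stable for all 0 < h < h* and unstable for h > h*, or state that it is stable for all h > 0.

On y'=λy, z=hλ:
  y_{n+1} = y_n + z·[13/25·y_n + 12/25·y_{n+1}] ⇒ (1 − 12/25z)y_{n+1} = (1 + 13/25z)y_n
  R(z) = (1 + 13/25z)/(1 − 12/25z).

Solve |R(x)|<1 on ℝ⁻.
x=-0.62: |R|=0.5222
R=−1: 1+13/25x = −1+12/25x ⇒ -1/25x=2 ⇒ x=2/(-1/25)=-50.0000
Confirm numerically:
  x=-45.778: |R|=0.99265 <1
  x=-21.555: |R|=0.89972 <1
  x=-21.033: |R|=0.89558 <1
  x=-50.581: |R|=1.00092 >1
  x=-50.561: |R|=1.00089 >1
So |R|<1 on (-50.0000, 0).

(-50.0000,0); λ=-6 ⇒ h* = (50)/6 = 8.3333.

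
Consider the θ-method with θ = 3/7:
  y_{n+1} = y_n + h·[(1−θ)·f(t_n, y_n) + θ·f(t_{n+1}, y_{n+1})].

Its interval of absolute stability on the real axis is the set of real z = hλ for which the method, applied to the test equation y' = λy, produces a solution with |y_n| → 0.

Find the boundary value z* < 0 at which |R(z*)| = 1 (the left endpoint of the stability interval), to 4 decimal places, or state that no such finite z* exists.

On y'=λy, z=hλ:
  y_{n+1} = y_n + z·[4/7·y_n + 3/7·y_{n+1}] ⇒ (1 − 3/7z)y_{n+1} = (1 + 4/7z)y_n
  Hence R(z) = (1 + 4/7z)/(1 − 3/7z).

Find x<0 with |R(x)|<1.
x=-1.04: |R|=0.2806
R=−1: 1+4/7x = −1+3/7x ⇒ -1/7x=2 ⇒ x=2/(-1/7)=-14.0000
Confirm numerically:
  x=-12.945: |R|=0.97698 <1
  x=-12.634: |R|=0.96958 <1
  x=-9.540: |R|=0.87479 <1
  x=-14.419: |R|=1.00834 >1
  x=-14.195: |R|=1.00393 >1
  x=-14.169: |R|=1.00341 >1
So |R|<1 on (-14.0000, 0).

z* = -14.0000.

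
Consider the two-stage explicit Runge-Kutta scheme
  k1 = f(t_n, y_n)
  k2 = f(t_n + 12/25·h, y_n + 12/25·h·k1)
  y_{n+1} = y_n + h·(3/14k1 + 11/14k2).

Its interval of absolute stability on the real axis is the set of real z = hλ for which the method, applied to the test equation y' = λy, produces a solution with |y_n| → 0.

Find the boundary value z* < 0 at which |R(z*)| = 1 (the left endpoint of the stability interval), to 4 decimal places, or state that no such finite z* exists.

left endpoint -2.6515.

Set f=λy, z=hλ:
  k1=λy_n ⇒ h·k1=z·y_n;  k2=λ(1+12/25z)y_n ⇒ h·k2=z(1+12/25z)y_n
  y_{n+1}/y_n = 1 + 3/14z + 11/14z(1+12/25z) = 1 + z + 66/175z²
  Hence R(z) = 1 + z + 66/175z².

Find x<0 with |R(x)|<1.
x=-1.55: |R|=0.3561
R=1: x+66/175x²=0 ⇒ x=−175/66=-2.6515; min R=1−1/(4·66/175)=0.3371>−1
Confirm numerically:
  x=-2.119: |R|=0.57443 <1
  x=-1.962: |R|=0.48979 <1
  x=-1.543: |R|=0.35492 <1
  x=-1.137: |R|=0.35056 <1
  x=-2.921: |R|=1.29687 >1
  x=-2.908: |R|=1.28129 >1
  x=-2.745: |R|=1.09678 >1
Stable set (-2.6515, 0).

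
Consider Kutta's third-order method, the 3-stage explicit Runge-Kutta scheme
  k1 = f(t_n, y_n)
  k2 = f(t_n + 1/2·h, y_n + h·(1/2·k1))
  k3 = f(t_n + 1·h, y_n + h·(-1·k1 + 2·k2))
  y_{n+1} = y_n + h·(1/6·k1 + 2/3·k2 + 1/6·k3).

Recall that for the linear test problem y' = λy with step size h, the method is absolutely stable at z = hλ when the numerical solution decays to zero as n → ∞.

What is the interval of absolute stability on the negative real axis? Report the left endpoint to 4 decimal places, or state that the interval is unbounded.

z∈(-2.5127,0).

With y'=λy (z=hλ):
  order 3, 3-stage ⇒ R(z)=1+z+z^2/2+z^3/6
  (e.g. R(-1.36)=0.14556, |R|=0.14556)

Boundary: |R(x)|=1, x<0.
x=-1.36: |R|=0.1456
|R(-2.24)|=0.6044 |R(-2.17)|=0.5186 |R(-1.11)|=0.2781
Bisect:
  x_lo=-2.9783 |R|=1.9463  x_hi=-0.3142 |R|=0.7300
  mid=-1.64625 |R|=0.03478 →hi
  mid=-2.31229 |R|=0.69946 →hi
  mid=-2.64531 |R|=1.23163 →lo
  mid=-2.47880 |R|=0.94505 →hi
  mid=-2.56205 |R|=1.08293 →lo
  mid=-2.52042 |R|=1.01267 →lo
  mid=-2.49961 |R|=0.97853 →hi
  mid=-2.51002 |R|=0.99552 →hi
  ...
  [-2.51278,-2.51262] ⇒ x*=-2.5127
Stable set (-2.5127, 0).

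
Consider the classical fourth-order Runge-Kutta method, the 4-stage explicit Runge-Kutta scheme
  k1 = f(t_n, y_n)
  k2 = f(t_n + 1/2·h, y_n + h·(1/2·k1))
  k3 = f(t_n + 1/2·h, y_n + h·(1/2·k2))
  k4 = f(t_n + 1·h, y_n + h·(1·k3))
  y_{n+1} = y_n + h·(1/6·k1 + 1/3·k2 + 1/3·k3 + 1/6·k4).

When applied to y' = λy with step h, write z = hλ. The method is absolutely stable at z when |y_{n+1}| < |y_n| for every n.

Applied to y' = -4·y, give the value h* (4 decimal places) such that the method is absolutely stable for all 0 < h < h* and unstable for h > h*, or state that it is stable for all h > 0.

(-2.7853,0); λ=-4 ⇒ h* = 0.6963.

With y'=λy (z=hλ):
  order 4, 4-stage ⇒ R(z)=1+z+z^2/2+z^3/6+z^4/24
  (e.g. R(-1.5)=0.27344, |R|=0.27344)

Need |R(x)|<1, x<0.
x=-1.5: |R|=0.2734
|R(-2.7)|=0.8788 |R(-1.46)|=0.2764 |R(-1.16)|=0.3281
Bisect:
  x_lo=-3.2121 |R|=1.8587  x_hi=-0.3305 |R|=0.7186
  mid=-1.77129 |R|=0.28137 →hi
  mid=-2.49170 |R|=0.64037 →hi
  mid=-2.85190 |R|=1.10516 →lo
  mid=-2.67180 |R|=0.84195 →hi
  mid=-2.76185 |R|=0.96523 →hi
  mid=-2.80688 |R|=1.03303 →lo
  mid=-2.78437 |R|=0.99860 →hi
  mid=-2.79562 |R|=1.01568 →lo
  mid=-2.78999 |R|=1.00711 →lo
  ...
  [-2.78542,-2.78524] ⇒ x*=-2.7853
So |R|<1 on (-2.7853, 0).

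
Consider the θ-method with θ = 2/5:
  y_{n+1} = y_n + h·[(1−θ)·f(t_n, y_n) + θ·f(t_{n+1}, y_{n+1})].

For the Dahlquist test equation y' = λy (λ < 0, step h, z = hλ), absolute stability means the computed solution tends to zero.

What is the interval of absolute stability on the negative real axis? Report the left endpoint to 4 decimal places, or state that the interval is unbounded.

On y'=λy, z=hλ:
  y_{n+1} = y_n + z·[3/5·y_n + 2/5·y_{n+1}] ⇒ (1 − 2/5z)y_{n+1} = (1 + 3/5z)y_n
  so R(z) = (1 + 3/5z)/(1 − 2/5z).

Boundary: |R(x)|=1, x<0.
x=-0.41: |R|=0.6478
R=−1: 1+3/5x = −1+2/5x ⇒ -1/5x=2 ⇒ x=2/(-1/5)=-10.0000
Confirm numerically:
  x=-7.219: |R|=0.85693 <1
  x=-5.764: |R|=0.74371 <1
  x=-4.360: |R|=0.58892 <1
  x=-10.511: |R|=1.01964 >1
  x=-10.447: |R|=1.01726 >1
  x=-10.299: |R|=1.01168 >1
So |R|<1 on (-10.0000, 0).

(-10.0000, 0).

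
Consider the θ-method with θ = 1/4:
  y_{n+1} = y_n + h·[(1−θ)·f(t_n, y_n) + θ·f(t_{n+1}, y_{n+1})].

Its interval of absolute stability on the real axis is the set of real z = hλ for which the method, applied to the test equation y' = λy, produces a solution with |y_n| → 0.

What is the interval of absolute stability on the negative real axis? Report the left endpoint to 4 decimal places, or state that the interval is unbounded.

z∈(-4.0000,0).

Test eqn y'=λy, z=hλ:
  y_{n+1} = y_n + z·[3/4·y_n + 1/4·y_{n+1}] ⇒ (1 − 1/4z)y_{n+1} = (1 + 3/4z)y_n
  so R(z) = (1 + 3/4z)/(1 − 1/4z).

Find x<0 with |R(x)|<1.
x=-0.83: |R|=0.3126
R=−1: 1+3/4x = −1+1/4x ⇒ -1/2x=2 ⇒ x=2/(-1/2)=-4.0000
Confirm numerically:
  x=-3.499: |R|=0.86638 <1
  x=-2.258: |R|=0.44327 <1
  x=-1.880: |R|=0.27891 <1
  x=-1.789: |R|=0.23614 <1
  x=-4.291: |R|=1.07020 >1
  x=-4.102: |R|=1.02518 >1
  x=-4.026: |R|=1.00648 >1
Interval (-4.0000, 0).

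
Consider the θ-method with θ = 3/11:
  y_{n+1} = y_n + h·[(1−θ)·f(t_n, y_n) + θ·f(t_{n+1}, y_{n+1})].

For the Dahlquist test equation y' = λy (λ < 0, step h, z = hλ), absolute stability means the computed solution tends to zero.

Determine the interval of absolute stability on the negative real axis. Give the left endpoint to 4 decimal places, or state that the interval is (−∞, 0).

(-4.4000, 0).

Test eqn y'=λy, z=hλ:
  y_{n+1} = y_n + z·[8/11·y_n + 3/11·y_{n+1}] ⇒ (1 − 3/11z)y_{n+1} = (1 + 8/11z)y_n
  Hence R(z) = (1 + 8/11z)/(1 − 3/11z).

Solve |R(x)|<1 on ℝ⁻.
x=-0.55: |R|=0.5217
R=−1: 1+8/11x = −1+3/11x ⇒ -5/11x=2 ⇒ x=2/(-5/11)=-4.4000
Confirm numerically:
  x=-2.998: |R|=0.64939 <1
  x=-2.519: |R|=0.49318 <1
  x=-2.073: |R|=0.32429 <1
  x=-4.719: |R|=1.06340 >1
  x=-4.559: |R|=1.03222 >1
  x=-4.482: |R|=1.01677 >1
So |R|<1 on (-4.4000, 0).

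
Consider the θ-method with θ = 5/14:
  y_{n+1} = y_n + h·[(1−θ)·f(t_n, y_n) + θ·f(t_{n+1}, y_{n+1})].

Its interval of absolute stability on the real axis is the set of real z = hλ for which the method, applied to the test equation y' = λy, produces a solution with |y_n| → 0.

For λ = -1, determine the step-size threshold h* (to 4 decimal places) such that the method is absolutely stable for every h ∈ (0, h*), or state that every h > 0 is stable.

(-7.0000,0); λ=-1 ⇒ h* = (7)/1 = 7.0000.

Set f=λy, z=hλ:
  y_{n+1} = y_n + z·[9/14·y_n + 5/14·y_{n+1}] ⇒ (1 − 5/14z)y_{n+1} = (1 + 9/14z)y_n
  R(z) = (1 + 9/14z)/(1 − 5/14z).

Solve |R(x)|<1 on ℝ⁻.
x=-0.71: |R|=0.4336
R=−1: 1+9/14x = −1+5/14x ⇒ -2/7x=2 ⇒ x=2/(-2/7)=-7.0000
Confirm numerically:
  x=-5.631: |R|=0.87010 <1
  x=-4.171: |R|=0.67534 <1
  x=-3.982: |R|=0.64400 <1
  x=-3.243: |R|=0.50263 <1
  x=-7.328: |R|=1.02591 >1
  x=-7.220: |R|=1.01756 >1
Interval (-7.0000, 0).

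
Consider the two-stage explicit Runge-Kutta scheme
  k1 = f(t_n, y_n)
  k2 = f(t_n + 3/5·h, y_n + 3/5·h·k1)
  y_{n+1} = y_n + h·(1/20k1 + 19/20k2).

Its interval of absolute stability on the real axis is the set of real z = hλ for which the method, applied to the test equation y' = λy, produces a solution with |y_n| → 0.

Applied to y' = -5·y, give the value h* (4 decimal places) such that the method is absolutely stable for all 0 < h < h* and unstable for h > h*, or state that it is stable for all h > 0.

With y'=λy (z=hλ):
  k1=λy_n ⇒ h·k1=z·y_n;  k2=λ(1+3/5z)y_n ⇒ h·k2=z(1+3/5z)y_n
  y_{n+1}/y_n = 1 + 1/20z + 19/20z(1+3/5z) = 1 + z + 57/100z²
  R(z) = 1 + z + 57/100z².

Solve |R(x)|<1 on ℝ⁻.
x=-0.61: |R|=0.6021
R=1: x+57/100x²=0 ⇒ x=−100/57=-1.7544; min R=1−1/(4·57/100)=0.5614>−1
Confirm numerically:
  x=-1.139: |R|=0.60047 <1
  x=-0.966: |R|=0.56590 <1
  x=-0.811: |R|=0.56390 <1
  x=-2.208: |R|=1.57090 >1
  x=-1.793: |R|=1.03946 >1
Interval (-1.7544, 0).

(-1.7544,0); λ=-5 ⇒ h* = (100/57)/5 = 0.3509.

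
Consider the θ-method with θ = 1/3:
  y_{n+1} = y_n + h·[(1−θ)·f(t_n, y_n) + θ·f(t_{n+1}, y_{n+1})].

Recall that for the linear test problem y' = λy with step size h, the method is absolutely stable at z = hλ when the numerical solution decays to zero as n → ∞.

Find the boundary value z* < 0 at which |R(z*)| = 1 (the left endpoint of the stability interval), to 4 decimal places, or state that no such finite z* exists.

z* = -6.0000.

With y'=λy (z=hλ):
  y_{n+1} = y_n + z·[2/3·y_n + 1/3·y_{n+1}] ⇒ (1 − 1/3z)y_{n+1} = (1 + 2/3z)y_n
  Hence R(z) = (1 + 2/3z)/(1 − 1/3z).

Find x<0 with |R(x)|<1.
x=-1.76: |R|=0.1092
R=−1: 1+2/3x = −1+1/3x ⇒ -1/3x=2 ⇒ x=2/(-1/3)=-6.0000
Confirm numerically:
  x=-5.733: |R|=0.96943 <1
  x=-4.606: |R|=0.81672 <1
  x=-3.217: |R|=0.55236 <1
  x=-6.354: |R|=1.03784 >1
  x=-6.276: |R|=1.02975 >1
  x=-6.021: |R|=1.00233 >1
Interval (-6.0000, 0).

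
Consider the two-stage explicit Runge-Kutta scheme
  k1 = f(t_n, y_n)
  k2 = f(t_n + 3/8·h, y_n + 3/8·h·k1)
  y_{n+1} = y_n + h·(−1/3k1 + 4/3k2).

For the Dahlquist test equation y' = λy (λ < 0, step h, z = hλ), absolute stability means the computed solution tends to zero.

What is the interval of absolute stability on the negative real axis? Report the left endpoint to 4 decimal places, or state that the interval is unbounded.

On y'=λy, z=hλ:
  k1=λy_n ⇒ h·k1=z·y_n;  k2=λ(1+3/8z)y_n ⇒ h·k2=z(1+3/8z)y_n
  y_{n+1}/y_n = 1 − 1/3z + 4/3z(1+3/8z) = 1 + z + 1/2z²
  ⇒ R(z) = 1 + z + 1/2z².

Boundary: |R(x)|=1, x<0.
x=-1.76: |R|=0.7888
R=1: x+1/2x²=0 ⇒ x=−2=-2.0000; min R=1−1/(4·1/2)=0.5000>−1
Confirm numerically:
  x=-1.954: |R|=0.95506 <1
  x=-1.191: |R|=0.51824 <1
  x=-0.877: |R|=0.50756 <1
  x=-0.815: |R|=0.51711 <1
  x=-2.596: |R|=1.77361 >1
  x=-2.226: |R|=1.25154 >1
Stable set (-2.0000, 0).

z∈(-2.0000,0).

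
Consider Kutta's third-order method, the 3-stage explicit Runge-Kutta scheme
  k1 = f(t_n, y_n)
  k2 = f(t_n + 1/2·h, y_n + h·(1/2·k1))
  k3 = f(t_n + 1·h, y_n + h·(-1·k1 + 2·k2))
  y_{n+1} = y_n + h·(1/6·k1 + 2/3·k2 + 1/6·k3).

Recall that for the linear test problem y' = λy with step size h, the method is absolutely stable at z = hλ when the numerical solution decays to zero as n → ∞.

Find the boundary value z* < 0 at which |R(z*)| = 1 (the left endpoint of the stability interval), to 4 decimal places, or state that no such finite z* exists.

z* = -2.5127.

Test eqn y'=λy, z=hλ:
  order 3, 3-stage ⇒ R(z)=1+z+z^2/2+z^3/6
  (e.g. R(-0.37)=0.69001, |R|=0.69001)

Boundary: |R(x)|=1, x<0.
x=-0.37: |R|=0.6900
|R(-2.87)|=1.6915 |R(-1.57)|=0.0175 |R(-0.78)|=0.4451
Bisect:
  x_lo=-3.3664 |R|=3.0586  x_hi=-0.3299 |R|=0.7185
  mid=-1.84817 |R|=0.19245 →hi
  mid=-2.60730 |R|=1.16238 →lo
  mid=-2.22774 |R|=0.58897 →hi
  mid=-2.41752 |R|=0.85015 →hi
  mid=-2.51241 |R|=0.99945 →hi
  mid=-2.55986 |R|=1.07916 →lo
  mid=-2.53613 |R|=1.03887 →lo
  mid=-2.52427 |R|=1.01905 →lo
  mid=-2.51834 |R|=1.00923 →lo
  ...
  [-2.51278,-2.51260] ⇒ x*=-2.5127
So |R|<1 on (-2.5127, 0).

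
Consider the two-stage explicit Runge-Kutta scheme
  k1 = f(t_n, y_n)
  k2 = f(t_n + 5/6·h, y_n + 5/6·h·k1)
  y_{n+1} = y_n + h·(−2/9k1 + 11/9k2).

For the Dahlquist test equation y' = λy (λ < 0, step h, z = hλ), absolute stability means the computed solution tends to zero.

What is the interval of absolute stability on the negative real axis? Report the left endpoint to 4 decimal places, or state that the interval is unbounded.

z∈(-0.9818,0).

Set f=λy, z=hλ:
  k1=λy_n ⇒ h·k1=z·y_n;  k2=λ(1+5/6z)y_n ⇒ h·k2=z(1+5/6z)y_n
  y_{n+1}/y_n = 1 − 2/9z + 11/9z(1+5/6z) = 1 + z + 55/54z²
  ⇒ R(z) = 1 + z + 55/54z².

Solve |R(x)|<1 on ℝ⁻.
x=-1.58: |R|=1.9626
R=1: x+55/54x²=0 ⇒ x=−54/55=-0.9818; min R=1−1/(4·55/54)=0.7545>−1
Confirm numerically:
  x=-0.906: |R|=0.93004 <1
  x=-0.583: |R|=0.76318 <1
  x=-0.554: |R|=0.75860 <1
  x=-1.563: |R|=1.92521 >1
  x=-1.435: |R|=1.66236 >1
So |R|<1 on (-0.9818, 0).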